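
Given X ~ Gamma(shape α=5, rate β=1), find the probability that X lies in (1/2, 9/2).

P(1/2 < X < 9/2) = ∫_{1/2}^{9/2} f(x) dx
where f(x) = \frac{x^{4} e^{- x}}{24}
= \frac{-6131 + 211 e^{4}}{128 e^{\frac{9}{2}}}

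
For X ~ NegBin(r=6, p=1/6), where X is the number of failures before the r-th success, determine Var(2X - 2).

For X ~ NegBin(r=6, p=1/6), where X is the number of failures before the r-th success:
Var(X) = 180
Var(2X - 2) = (2)² × Var(X) = 4 × 180 = 720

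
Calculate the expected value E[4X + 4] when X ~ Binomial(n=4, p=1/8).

For X ~ Binomial(n=4, p=1/8):
E[X] = \frac{1}{2}
E[4X + 4] = 4 × E[X] + 4 = 6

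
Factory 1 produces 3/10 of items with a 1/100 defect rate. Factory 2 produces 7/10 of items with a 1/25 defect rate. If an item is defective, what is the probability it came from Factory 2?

Using Bayes' theorem:
P(F1) = 3/10, P(D|F1) = 1/100
P(F2) = 7/10, P(D|F2) = 1/25
P(D) = P(D|F1)P(F1) + P(D|F2)P(F2)
     = \frac{31}{1000}
P(F2|D) = P(D|F2)P(F2) / P(D)
= \frac{28}{31}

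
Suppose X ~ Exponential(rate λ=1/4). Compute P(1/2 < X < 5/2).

P(1/2 < X < 5/2) = ∫_{1/2}^{5/2} f(x) dx
where f(x) = \frac{e^{- \frac{x}{4}}}{4}
= - \frac{1 - e^{\frac{1}{2}}}{e^{\frac{5}{8}}}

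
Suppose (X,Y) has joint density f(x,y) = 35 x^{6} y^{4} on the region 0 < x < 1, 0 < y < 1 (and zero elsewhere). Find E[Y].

E[Y] = ∫_0^1 ∫_0^1 y × f(x,y) dx dy
= \frac{5}{6}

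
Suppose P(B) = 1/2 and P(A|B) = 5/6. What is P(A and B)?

By definition, P(A|B) = P(A ∩ B) / P(B)
So P(A ∩ B) = P(A|B) × P(B)
= 5/6 × 1/2
= 5/12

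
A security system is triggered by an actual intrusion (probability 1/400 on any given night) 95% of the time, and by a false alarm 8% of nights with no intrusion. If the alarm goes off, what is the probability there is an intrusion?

Let D = the rare event, + = positive/flagged.
P(D) = 1/400
P(+|D) = 95/100 = 19/20
P(+|D') = 8/100 = 2/25
P(+) = P(+|D)P(D) + P(+|D')P(D')
     = \frac{19}{20} × \frac{1}{400} + \frac{2}{25} × \frac{399}{400}
     = \frac{3287}{40000}
P(D|+) = P(+|D)P(D)/P(+) = \frac{5}{173}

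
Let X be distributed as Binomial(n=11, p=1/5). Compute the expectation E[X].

For X ~ Binomial(n=11, p=1/5), the expected value is:
E[X] = \frac{11}{5}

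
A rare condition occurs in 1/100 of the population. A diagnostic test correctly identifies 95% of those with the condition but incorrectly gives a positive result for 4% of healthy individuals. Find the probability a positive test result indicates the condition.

Let D = the rare event, + = positive/flagged.
P(D) = 1/100
P(+|D) = 95/100 = 19/20
P(+|D') = 4/100 = 1/25
P(+) = P(+|D)P(D) + P(+|D')P(D')
     = \frac{19}{20} × \frac{1}{100} + \frac{1}{25} × \frac{99}{100}
     = \frac{491}{10000}
P(D|+) = P(+|D)P(D)/P(+) = \frac{95}{491}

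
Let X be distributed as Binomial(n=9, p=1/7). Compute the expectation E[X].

For X ~ Binomial(n=9, p=1/7), the expected value is:
E[X] = \frac{9}{7}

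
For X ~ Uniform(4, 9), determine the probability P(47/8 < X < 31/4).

P(47/8 < X < 31/4) = ∫_{47/8}^{31/4} f(x) dx
where f(x) = \frac{1}{5}
= \frac{3}{8}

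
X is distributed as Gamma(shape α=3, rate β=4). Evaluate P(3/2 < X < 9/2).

P(3/2 < X < 9/2) = ∫_{3/2}^{9/2} f(x) dx
where f(x) = 32 x^{2} e^{- 4 x}
= \frac{-181 + 25 e^{12}}{e^{18}}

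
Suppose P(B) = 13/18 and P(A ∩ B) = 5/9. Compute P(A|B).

P(A|B) = P(A ∩ B) / P(B)
= (5/9) / (13/18)
= 10/13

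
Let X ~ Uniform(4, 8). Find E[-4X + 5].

For X ~ Uniform(4, 8):
E[X] = 6
E[-4X + 5] = -4 × E[X] + 5 = -19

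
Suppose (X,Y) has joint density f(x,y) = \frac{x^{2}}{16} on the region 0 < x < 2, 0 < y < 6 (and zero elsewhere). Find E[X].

f_X(x) = ∫_0^6 \frac{x^{2}}{16} dy = \frac{3 x^{2}}{8}
E[X] = ∫_0^2 x × (\frac{3 x^{2}}{8}) dx = \frac{3}{2}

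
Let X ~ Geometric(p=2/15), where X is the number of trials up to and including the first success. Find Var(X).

For X ~ Geometric(p=2/15), where X is the number of trials up to and including the first success:
Var(X) = \frac{195}{4}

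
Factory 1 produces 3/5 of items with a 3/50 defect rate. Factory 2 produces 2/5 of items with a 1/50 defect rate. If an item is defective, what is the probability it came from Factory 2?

Using Bayes' theorem:
P(F1) = 3/5, P(D|F1) = 3/50
P(F2) = 2/5, P(D|F2) = 1/50
P(D) = P(D|F1)P(F1) + P(D|F2)P(F2)
     = \frac{11}{250}
P(F2|D) = P(D|F2)P(F2) / P(D)
= \frac{2}{11}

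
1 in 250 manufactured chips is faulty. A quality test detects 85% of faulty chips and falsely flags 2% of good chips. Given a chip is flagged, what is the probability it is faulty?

Let D = the rare event, + = positive/flagged.
P(D) = 1/250
P(+|D) = 85/100 = 17/20
P(+|D') = 2/100 = 1/50
P(+) = P(+|D)P(D) + P(+|D')P(D')
     = \frac{17}{20} × \frac{1}{250} + \frac{1}{50} × \frac{249}{250}
     = \frac{583}{25000}
P(D|+) = P(+|D)P(D)/P(+) = \frac{85}{583}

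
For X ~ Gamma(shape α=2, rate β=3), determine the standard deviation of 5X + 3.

For X ~ Gamma(shape α=2, rate β=3):
Var(X) = \frac{2}{9}
SD(X) = √(Var(X)) = √(\frac{2}{9}) = \frac{\sqrt{2}}{3}
SD(5X + 3) = |5| × SD(X) = 5 × \frac{\sqrt{2}}{3} = \frac{5 \sqrt{2}}{3}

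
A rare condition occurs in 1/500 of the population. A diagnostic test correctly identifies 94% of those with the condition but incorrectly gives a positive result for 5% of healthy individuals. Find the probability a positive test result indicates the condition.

Let D = the rare event, + = positive/flagged.
P(D) = 1/500
P(+|D) = 94/100 = 47/50
P(+|D') = 5/100 = 1/20
P(+) = P(+|D)P(D) + P(+|D')P(D')
     = \frac{47}{50} × \frac{1}{500} + \frac{1}{20} × \frac{499}{500}
     = \frac{2589}{50000}
P(D|+) = P(+|D)P(D)/P(+) = \frac{94}{2589}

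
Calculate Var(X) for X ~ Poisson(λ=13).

For X ~ Poisson(λ=13):
Var(X) = 13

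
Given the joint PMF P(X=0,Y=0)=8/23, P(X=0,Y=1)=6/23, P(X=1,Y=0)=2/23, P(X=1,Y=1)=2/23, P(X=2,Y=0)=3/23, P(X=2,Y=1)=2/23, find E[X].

First find marginal of X:
P(X=0) = 14/23
P(X=1) = 4/23
P(X=2) = 5/23
E[X] = 0 × 14/23 + 1 × 4/23 + 2 × 5/23 = 14/23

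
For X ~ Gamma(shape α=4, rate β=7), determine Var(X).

For X ~ Gamma(shape α=4, rate β=7):
Var(X) = \frac{4}{49}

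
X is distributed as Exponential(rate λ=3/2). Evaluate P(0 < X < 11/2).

P(0 < X < 11/2) = ∫_{0}^{11/2} f(x) dx
where f(x) = \frac{3 e^{- \frac{3 x}{2}}}{2}
= 1 - e^{- \frac{33}{4}}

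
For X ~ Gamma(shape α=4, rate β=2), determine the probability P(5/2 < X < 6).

P(5/2 < X < 6) = ∫_{5/2}^{6} f(x) dx
where f(x) = \frac{8 x^{3} e^{- 2 x}}{3}
= \frac{-1119 + 118 e^{7}}{3 e^{12}}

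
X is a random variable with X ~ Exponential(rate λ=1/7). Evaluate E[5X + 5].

For X ~ Exponential(rate λ=1/7):
E[X] = 7
E[5X + 5] = 5 × E[X] + 5 = 40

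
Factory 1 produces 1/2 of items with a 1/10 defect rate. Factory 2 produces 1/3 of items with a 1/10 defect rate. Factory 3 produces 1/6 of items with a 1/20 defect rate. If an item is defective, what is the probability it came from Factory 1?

Using Bayes' theorem:
P(F1) = 1/2, P(D|F1) = 1/10
P(F2) = 1/3, P(D|F2) = 1/10
P(F3) = 1/6, P(D|F3) = 1/20
P(D) = P(D|F1)P(F1) + P(D|F2)P(F2) + P(D|F3)P(F3)
     = \frac{11}{120}
P(F1|D) = P(D|F1)P(F1) / P(D)
= \frac{6}{11}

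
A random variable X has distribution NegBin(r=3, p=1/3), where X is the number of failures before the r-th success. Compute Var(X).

For X ~ NegBin(r=3, p=1/3), where X is the number of failures before the r-th success:
Var(X) = 18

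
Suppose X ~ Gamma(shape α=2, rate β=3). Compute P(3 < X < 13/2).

P(3 < X < 13/2) = ∫_{3}^{13/2} f(x) dx
where f(x) = 9 x e^{- 3 x}
= - \frac{41}{2 e^{\frac{39}{2}}} + \frac{10}{e^{9}}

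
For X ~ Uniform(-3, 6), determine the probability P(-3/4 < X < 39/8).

P(-3/4 < X < 39/8) = ∫_{-3/4}^{39/8} f(x) dx
where f(x) = \frac{1}{9}
= \frac{5}{8}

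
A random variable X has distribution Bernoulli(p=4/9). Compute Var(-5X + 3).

For X ~ Bernoulli(p=4/9):
Var(X) = \frac{20}{81}
Var(-5X + 3) = (-5)² × Var(X) = 25 × \frac{20}{81} = \frac{500}{81}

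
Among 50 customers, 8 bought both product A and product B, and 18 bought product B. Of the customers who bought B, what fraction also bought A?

P(A ∩ B) = 8/50 = 4/25
P(B) = 18/50 = 9/25
P(A|B) = P(A ∩ B) / P(B) = (4/25) / (9/25) = 4/9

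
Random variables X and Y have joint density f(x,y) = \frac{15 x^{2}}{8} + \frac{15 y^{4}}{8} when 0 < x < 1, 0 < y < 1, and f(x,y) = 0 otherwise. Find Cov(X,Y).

E[XY] = ∫∫ xy × f(x,y) dx dy = \frac{25}{64}
E[X] = \frac{21}{32}
E[Y] = \frac{5}{8}
Cov(X,Y) = E[XY] - E[X]E[Y] = - \frac{5}{256}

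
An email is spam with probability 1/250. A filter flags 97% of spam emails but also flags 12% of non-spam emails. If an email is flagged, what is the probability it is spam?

Let D = the rare event, + = positive/flagged.
P(D) = 1/250
P(+|D) = 97/100
P(+|D') = 12/100 = 3/25
P(+) = P(+|D)P(D) + P(+|D')P(D')
     = \frac{97}{100} × \frac{1}{250} + \frac{3}{25} × \frac{249}{250}
     = \frac{617}{5000}
P(D|+) = P(+|D)P(D)/P(+) = \frac{97}{3085}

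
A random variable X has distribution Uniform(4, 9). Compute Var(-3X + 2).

For X ~ Uniform(4, 9):
Var(X) = \frac{25}{12}
Var(-3X + 2) = (-3)² × Var(X) = 9 × \frac{25}{12} = \frac{75}{4}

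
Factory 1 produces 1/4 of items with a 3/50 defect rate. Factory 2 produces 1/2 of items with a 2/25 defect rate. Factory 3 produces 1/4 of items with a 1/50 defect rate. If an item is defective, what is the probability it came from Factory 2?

Using Bayes' theorem:
P(F1) = 1/4, P(D|F1) = 3/50
P(F2) = 1/2, P(D|F2) = 2/25
P(F3) = 1/4, P(D|F3) = 1/50
P(D) = P(D|F1)P(F1) + P(D|F2)P(F2) + P(D|F3)P(F3)
     = \frac{3}{50}
P(F2|D) = P(D|F2)P(F2) / P(D)
= \frac{2}{3}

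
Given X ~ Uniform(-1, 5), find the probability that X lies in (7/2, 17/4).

P(7/2 < X < 17/4) = ∫_{7/2}^{17/4} f(x) dx
where f(x) = \frac{1}{6}
= \frac{1}{8}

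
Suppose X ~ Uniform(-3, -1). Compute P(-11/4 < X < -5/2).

P(-11/4 < X < -5/2) = ∫_{-11/4}^{-5/2} f(x) dx
where f(x) = \frac{1}{2}
= \frac{1}{8}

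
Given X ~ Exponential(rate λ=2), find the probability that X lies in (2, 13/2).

P(2 < X < 13/2) = ∫_{2}^{13/2} f(x) dx
where f(x) = 2 e^{- 2 x}
= - \frac{1 - e^{9}}{e^{13}}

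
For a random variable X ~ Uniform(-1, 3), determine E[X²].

Using the identity E[X²] = Var(X) + (E[X])²:
E[X] = 1
Var(X) = \frac{4}{3}
E[X²] = \frac{4}{3} + (1)²
= \frac{7}{3}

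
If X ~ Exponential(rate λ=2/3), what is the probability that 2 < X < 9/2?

P(2 < X < 9/2) = ∫_{2}^{9/2} f(x) dx
where f(x) = \frac{2 e^{- \frac{2 x}{3}}}{3}
= - \frac{1}{e^{3}} + e^{- \frac{4}{3}}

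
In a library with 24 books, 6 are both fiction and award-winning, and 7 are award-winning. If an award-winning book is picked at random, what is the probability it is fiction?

P(A ∩ B) = 6/24 = 1/4
P(B) = 7/24
P(A|B) = P(A ∩ B) / P(B) = (1/4) / (7/24) = 6/7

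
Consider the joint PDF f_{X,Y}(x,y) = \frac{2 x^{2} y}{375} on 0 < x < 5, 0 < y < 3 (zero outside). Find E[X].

f_X(x) = ∫_0^3 \frac{2 x^{2} y}{375} dy = \frac{3 x^{2}}{125}
E[X] = ∫_0^5 x × (\frac{3 x^{2}}{125}) dx = \frac{15}{4}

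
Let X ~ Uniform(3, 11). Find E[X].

For X ~ Uniform(3, 11), the expected value is:
E[X] = 7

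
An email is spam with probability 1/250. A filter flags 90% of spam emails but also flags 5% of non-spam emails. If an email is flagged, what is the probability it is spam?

Let D = the rare event, + = positive/flagged.
P(D) = 1/250
P(+|D) = 90/100 = 9/10
P(+|D') = 5/100 = 1/20
P(+) = P(+|D)P(D) + P(+|D')P(D')
     = \frac{9}{10} × \frac{1}{250} + \frac{1}{20} × \frac{249}{250}
     = \frac{267}{5000}
P(D|+) = P(+|D)P(D)/P(+) = \frac{6}{89}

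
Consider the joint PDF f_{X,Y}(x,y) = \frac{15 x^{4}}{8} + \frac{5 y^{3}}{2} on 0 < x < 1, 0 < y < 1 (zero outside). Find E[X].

E[X] = ∫_0^1 ∫_0^1 x × f(x,y) dy dx
= ∫_0^1 ∫_0^1 x × (\frac{15 x^{4}}{8} + \frac{5 y^{3}}{2}) dy dx
= \frac{5}{8}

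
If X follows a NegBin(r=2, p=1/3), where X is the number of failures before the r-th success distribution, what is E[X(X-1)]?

E[X(X-1)] = E[X² - X] = E[X²] - E[X]
E[X] = 4
E[X²] = Var(X) + (E[X])² = 12 + (4)² = 28
E[X(X-1)] = 28 - 4 = 24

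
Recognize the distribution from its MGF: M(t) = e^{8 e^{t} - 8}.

The MGF M(t) = e^{8 e^{t} - 8} is the standard form for the Poisson distribution.
Comparing with the known MGF formula identifies: Poisson(λ=8)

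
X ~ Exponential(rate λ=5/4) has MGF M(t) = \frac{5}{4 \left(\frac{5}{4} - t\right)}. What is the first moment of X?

To find E[X], compute M^(1)(0):
M^(1)(t) = \frac{5}{4 \left(\frac{5}{4} - t\right)^{2}}
M^(1)(0) = \frac{4}{5}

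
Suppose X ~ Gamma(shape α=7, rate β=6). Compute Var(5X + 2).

For X ~ Gamma(shape α=7, rate β=6):
Var(X) = \frac{7}{36}
Var(5X + 2) = (5)² × Var(X) = 25 × \frac{7}{36} = \frac{175}{36}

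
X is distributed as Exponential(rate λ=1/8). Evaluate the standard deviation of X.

For X ~ Exponential(rate λ=1/8):
Var(X) = 64
SD(X) = √(Var(X)) = √(64) = 8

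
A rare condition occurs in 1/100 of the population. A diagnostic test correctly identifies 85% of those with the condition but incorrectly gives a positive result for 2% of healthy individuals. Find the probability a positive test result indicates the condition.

Let D = the rare event, + = positive/flagged.
P(D) = 1/100
P(+|D) = 85/100 = 17/20
P(+|D') = 2/100 = 1/50
P(+) = P(+|D)P(D) + P(+|D')P(D')
     = \frac{17}{20} × \frac{1}{100} + \frac{1}{50} × \frac{99}{100}
     = \frac{283}{10000}
P(D|+) = P(+|D)P(D)/P(+) = \frac{85}{283}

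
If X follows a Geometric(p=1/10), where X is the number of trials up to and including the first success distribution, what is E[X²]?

Using the identity E[X²] = Var(X) + (E[X])²:
E[X] = 10
Var(X) = 90
E[X²] = 90 + (10)²
= 190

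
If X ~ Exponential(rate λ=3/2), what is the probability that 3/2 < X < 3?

P(3/2 < X < 3) = ∫_{3/2}^{3} f(x) dx
where f(x) = \frac{3 e^{- \frac{3 x}{2}}}{2}
= - \frac{1}{e^{\frac{9}{2}}} + e^{- \frac{9}{4}}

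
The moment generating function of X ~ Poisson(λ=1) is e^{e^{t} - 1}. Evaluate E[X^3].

To find E[X^3], compute M^(3)(0):
M^(1)(t) = e^{t} e^{e^{t} - 1}
M^(2)(t) = e^{2 t} e^{e^{t} - 1} + e^{t} e^{e^{t} - 1}
M^(3)(t) = e^{3 t} e^{e^{t} - 1} + 3 e^{2 t} e^{e^{t} - 1} + e^{t} e^{e^{t} - 1}
M^(3)(0) = 5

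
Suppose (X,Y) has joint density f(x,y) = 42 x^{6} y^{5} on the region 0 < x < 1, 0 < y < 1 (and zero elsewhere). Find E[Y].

E[Y] = ∫_0^1 ∫_0^1 y × f(x,y) dx dy
= \frac{6}{7}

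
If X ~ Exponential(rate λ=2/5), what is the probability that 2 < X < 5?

P(2 < X < 5) = ∫_{2}^{5} f(x) dx
where f(x) = \frac{2 e^{- \frac{2 x}{5}}}{5}
= - \frac{1}{e^{2}} + e^{- \frac{4}{5}}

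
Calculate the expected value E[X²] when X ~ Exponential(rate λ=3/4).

Using the identity E[X²] = Var(X) + (E[X])²:
E[X] = \frac{4}{3}
Var(X) = \frac{16}{9}
E[X²] = \frac{16}{9} + (\frac{4}{3})²
= \frac{32}{9}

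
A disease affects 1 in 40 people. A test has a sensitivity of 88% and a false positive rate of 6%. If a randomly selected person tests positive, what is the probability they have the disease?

Let D = the rare event, + = positive/flagged.
P(D) = 1/40
P(+|D) = 88/100 = 22/25
P(+|D') = 6/100 = 3/50
P(+) = P(+|D)P(D) + P(+|D')P(D')
     = \frac{22}{25} × \frac{1}{40} + \frac{3}{50} × \frac{39}{40}
     = \frac{161}{2000}
P(D|+) = P(+|D)P(D)/P(+) = \frac{44}{161}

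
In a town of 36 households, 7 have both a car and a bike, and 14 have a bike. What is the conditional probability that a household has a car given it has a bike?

P(A ∩ B) = 7/36
P(B) = 14/36 = 7/18
P(A|B) = P(A ∩ B) / P(B) = (7/36) / (7/18) = 1/2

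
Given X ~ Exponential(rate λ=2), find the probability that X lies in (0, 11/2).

P(0 < X < 11/2) = ∫_{0}^{11/2} f(x) dx
where f(x) = 2 e^{- 2 x}
= 1 - e^{-11}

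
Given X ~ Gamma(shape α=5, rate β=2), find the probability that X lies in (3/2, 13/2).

P(3/2 < X < 13/2) = ∫_{3/2}^{13/2} f(x) dx
where f(x) = \frac{4 x^{4} e^{- 2 x}}{3}
= \frac{-39713 + 393 e^{10}}{24 e^{13}}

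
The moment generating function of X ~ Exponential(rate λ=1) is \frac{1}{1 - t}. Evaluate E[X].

To find E[X], compute M^(1)(0):
M^(1)(t) = \frac{1}{\left(1 - t\right)^{2}}
M^(1)(0) = 1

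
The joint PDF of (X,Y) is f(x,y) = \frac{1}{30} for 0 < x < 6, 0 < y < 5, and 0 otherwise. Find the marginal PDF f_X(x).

f_X(x) = ∫_0^5 f(x,y) dy
= ∫_0^5 \frac{1}{30} dy
= \frac{1}{6} for 0 < x < 6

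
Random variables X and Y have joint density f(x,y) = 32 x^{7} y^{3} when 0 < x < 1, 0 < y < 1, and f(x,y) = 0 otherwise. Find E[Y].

E[Y] = ∫_0^1 ∫_0^1 y × f(x,y) dx dy
= \frac{4}{5}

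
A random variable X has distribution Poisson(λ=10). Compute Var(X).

For X ~ Poisson(λ=10):
Var(X) = 10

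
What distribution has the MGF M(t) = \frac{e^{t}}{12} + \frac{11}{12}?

The MGF M(t) = \frac{e^{t}}{12} + \frac{11}{12} is the standard form for the Bernoulli distribution.
Comparing with the known MGF formula identifies: Bernoulli(p=1/12)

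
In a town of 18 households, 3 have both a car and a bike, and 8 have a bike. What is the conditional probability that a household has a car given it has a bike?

P(A ∩ B) = 3/18 = 1/6
P(B) = 8/18 = 4/9
P(A|B) = P(A ∩ B) / P(B) = (1/6) / (4/9) = 3/8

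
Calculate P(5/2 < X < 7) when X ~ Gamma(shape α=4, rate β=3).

P(5/2 < X < 7) = ∫_{5/2}^{7} f(x) dx
where f(x) = \frac{27 x^{3} e^{- 3 x}}{2}
= - \frac{1786}{e^{21}} + \frac{1711}{16 e^{\frac{15}{2}}}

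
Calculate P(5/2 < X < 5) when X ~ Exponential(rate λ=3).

P(5/2 < X < 5) = ∫_{5/2}^{5} f(x) dx
where f(x) = 3 e^{- 3 x}
= - \frac{1}{e^{15}} + e^{- \frac{15}{2}}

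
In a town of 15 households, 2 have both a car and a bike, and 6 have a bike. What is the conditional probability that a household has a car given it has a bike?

P(A ∩ B) = 2/15
P(B) = 6/15 = 2/5
P(A|B) = P(A ∩ B) / P(B) = (2/15) / (2/5) = 1/3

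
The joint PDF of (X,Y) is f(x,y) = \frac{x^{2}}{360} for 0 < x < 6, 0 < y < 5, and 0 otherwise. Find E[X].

f_X(x) = ∫_0^5 \frac{x^{2}}{360} dy = \frac{x^{2}}{72}
E[X] = ∫_0^6 x × (\frac{x^{2}}{72}) dx = \frac{9}{2}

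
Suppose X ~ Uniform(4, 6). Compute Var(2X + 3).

For X ~ Uniform(4, 6):
Var(X) = \frac{1}{3}
Var(2X + 3) = (2)² × Var(X) = 4 × \frac{1}{3} = \frac{4}{3}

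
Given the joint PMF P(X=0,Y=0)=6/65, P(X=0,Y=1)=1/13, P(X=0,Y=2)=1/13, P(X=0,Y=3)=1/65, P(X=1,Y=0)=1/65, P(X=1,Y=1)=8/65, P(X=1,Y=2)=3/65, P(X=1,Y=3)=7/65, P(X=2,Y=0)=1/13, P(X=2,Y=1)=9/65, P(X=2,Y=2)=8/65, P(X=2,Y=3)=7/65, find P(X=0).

P(X=0) = P(X=0,Y=0) + P(X=0,Y=1) + P(X=0,Y=2) + P(X=0,Y=3)
= 6/65 + 1/13 + 1/13 + 1/65
= 17/65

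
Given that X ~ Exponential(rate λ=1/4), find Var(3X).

For X ~ Exponential(rate λ=1/4):
Var(X) = 16
Var(3X) = (3)² × Var(X) = 9 × 16 = 144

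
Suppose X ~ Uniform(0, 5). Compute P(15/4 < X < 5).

P(15/4 < X < 5) = ∫_{15/4}^{5} f(x) dx
where f(x) = \frac{1}{5}
= \frac{1}{4}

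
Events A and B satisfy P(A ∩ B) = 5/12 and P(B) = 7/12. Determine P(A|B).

P(A|B) = P(A ∩ B) / P(B)
= (5/12) / (7/12)
= 5/7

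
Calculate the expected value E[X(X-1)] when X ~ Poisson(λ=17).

E[X(X-1)] = E[X² - X] = E[X²] - E[X]
E[X] = 17
E[X²] = Var(X) + (E[X])² = 17 + (17)² = 306
E[X(X-1)] = 306 - 17 = 289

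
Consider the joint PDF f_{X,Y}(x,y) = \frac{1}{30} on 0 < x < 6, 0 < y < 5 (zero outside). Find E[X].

f_X(x) = ∫_0^5 \frac{1}{30} dy = \frac{1}{6}
E[X] = ∫_0^6 x × (\frac{1}{6}) dx = 3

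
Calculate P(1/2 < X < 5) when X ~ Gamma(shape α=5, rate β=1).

P(1/2 < X < 5) = ∫_{1/2}^{5} f(x) dx
where f(x) = \frac{x^{4} e^{- x}}{24}
= - \frac{523}{8 e^{5}} + \frac{211}{128 e^{\frac{1}{2}}}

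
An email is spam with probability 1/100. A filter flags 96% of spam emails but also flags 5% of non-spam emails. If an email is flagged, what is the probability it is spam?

Let D = the rare event, + = positive/flagged.
P(D) = 1/100
P(+|D) = 96/100 = 24/25
P(+|D') = 5/100 = 1/20
P(+) = P(+|D)P(D) + P(+|D')P(D')
     = \frac{24}{25} × \frac{1}{100} + \frac{1}{20} × \frac{99}{100}
     = \frac{591}{10000}
P(D|+) = P(+|D)P(D)/P(+) = \frac{32}{197}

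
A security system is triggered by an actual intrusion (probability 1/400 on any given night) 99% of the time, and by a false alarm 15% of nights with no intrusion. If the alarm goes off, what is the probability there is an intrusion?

Let D = the rare event, + = positive/flagged.
P(D) = 1/400
P(+|D) = 99/100
P(+|D') = 15/100 = 3/20
P(+) = P(+|D)P(D) + P(+|D')P(D')
     = \frac{99}{100} × \frac{1}{400} + \frac{3}{20} × \frac{399}{400}
     = \frac{1521}{10000}
P(D|+) = P(+|D)P(D)/P(+) = \frac{11}{676}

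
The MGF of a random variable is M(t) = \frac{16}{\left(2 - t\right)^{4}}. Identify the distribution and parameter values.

The MGF M(t) = \frac{16}{\left(2 - t\right)^{4}} is the standard form for the Gamma distribution.
Comparing with the known MGF formula identifies: Gamma(shape α=4, rate β=2)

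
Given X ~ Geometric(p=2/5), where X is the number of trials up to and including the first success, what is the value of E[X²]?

Using the identity E[X²] = Var(X) + (E[X])²:
E[X] = \frac{5}{2}
Var(X) = \frac{15}{4}
E[X²] = \frac{15}{4} + (\frac{5}{2})²
= 10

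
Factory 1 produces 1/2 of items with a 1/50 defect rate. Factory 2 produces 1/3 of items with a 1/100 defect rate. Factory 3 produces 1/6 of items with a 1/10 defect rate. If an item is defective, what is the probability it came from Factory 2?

Using Bayes' theorem:
P(F1) = 1/2, P(D|F1) = 1/50
P(F2) = 1/3, P(D|F2) = 1/100
P(F3) = 1/6, P(D|F3) = 1/10
P(D) = P(D|F1)P(F1) + P(D|F2)P(F2) + P(D|F3)P(F3)
     = \frac{3}{100}
P(F2|D) = P(D|F2)P(F2) / P(D)
= \frac{1}{9}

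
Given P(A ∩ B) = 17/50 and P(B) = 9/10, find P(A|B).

P(A|B) = P(A ∩ B) / P(B)
= (17/50) / (9/10)
= 17/45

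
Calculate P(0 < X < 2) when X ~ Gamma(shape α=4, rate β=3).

P(0 < X < 2) = ∫_{0}^{2} f(x) dx
where f(x) = \frac{27 x^{3} e^{- 3 x}}{2}
= 1 - \frac{61}{e^{6}}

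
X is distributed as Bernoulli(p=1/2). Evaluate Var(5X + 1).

For X ~ Bernoulli(p=1/2):
Var(X) = \frac{1}{4}
Var(5X + 1) = (5)² × Var(X) = 25 × \frac{1}{4} = \frac{25}{4}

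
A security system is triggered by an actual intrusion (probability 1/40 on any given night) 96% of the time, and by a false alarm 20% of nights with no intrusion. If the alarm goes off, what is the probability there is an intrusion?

Let D = the rare event, + = positive/flagged.
P(D) = 1/40
P(+|D) = 96/100 = 24/25
P(+|D') = 20/100 = 1/5
P(+) = P(+|D)P(D) + P(+|D')P(D')
     = \frac{24}{25} × \frac{1}{40} + \frac{1}{5} × \frac{39}{40}
     = \frac{219}{1000}
P(D|+) = P(+|D)P(D)/P(+) = \frac{8}{73}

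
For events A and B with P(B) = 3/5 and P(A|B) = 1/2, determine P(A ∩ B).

By definition, P(A|B) = P(A ∩ B) / P(B)
So P(A ∩ B) = P(A|B) × P(B)
= 1/2 × 3/5
= 3/10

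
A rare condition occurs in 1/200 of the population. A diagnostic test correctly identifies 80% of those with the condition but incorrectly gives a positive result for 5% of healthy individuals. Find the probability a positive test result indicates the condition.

Let D = the rare event, + = positive/flagged.
P(D) = 1/200
P(+|D) = 80/100 = 4/5
P(+|D') = 5/100 = 1/20
P(+) = P(+|D)P(D) + P(+|D')P(D')
     = \frac{4}{5} × \frac{1}{200} + \frac{1}{20} × \frac{199}{200}
     = \frac{43}{800}
P(D|+) = P(+|D)P(D)/P(+) = \frac{16}{215}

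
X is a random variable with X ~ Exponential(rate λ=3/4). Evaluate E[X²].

Using the identity E[X²] = Var(X) + (E[X])²:
E[X] = \frac{4}{3}
Var(X) = \frac{16}{9}
E[X²] = \frac{16}{9} + (\frac{4}{3})²
= \frac{32}{9}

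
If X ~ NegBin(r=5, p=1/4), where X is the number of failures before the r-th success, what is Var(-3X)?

For X ~ NegBin(r=5, p=1/4), where X is the number of failures before the r-th success:
Var(X) = 60
Var(-3X) = (-3)² × Var(X) = 9 × 60 = 540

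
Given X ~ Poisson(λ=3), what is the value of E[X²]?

Using the identity E[X²] = Var(X) + (E[X])²:
E[X] = 3
Var(X) = 3
E[X²] = 3 + (3)²
= 12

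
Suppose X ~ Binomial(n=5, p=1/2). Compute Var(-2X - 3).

For X ~ Binomial(n=5, p=1/2):
Var(X) = \frac{5}{4}
Var(-2X - 3) = (-2)² × Var(X) = 4 × \frac{5}{4} = 5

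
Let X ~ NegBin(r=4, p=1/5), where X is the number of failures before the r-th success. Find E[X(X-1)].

E[X(X-1)] = E[X² - X] = E[X²] - E[X]
E[X] = 16
E[X²] = Var(X) + (E[X])² = 80 + (16)² = 336
E[X(X-1)] = 336 - 16 = 320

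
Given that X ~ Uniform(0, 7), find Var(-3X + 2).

For X ~ Uniform(0, 7):
Var(X) = \frac{49}{12}
Var(-3X + 2) = (-3)² × Var(X) = 9 × \frac{49}{12} = \frac{147}{4}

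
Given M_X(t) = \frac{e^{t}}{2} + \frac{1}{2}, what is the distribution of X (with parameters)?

The MGF M(t) = \frac{e^{t}}{2} + \frac{1}{2} is the standard form for the Bernoulli distribution.
Comparing with the known MGF formula identifies: Bernoulli(p=1/2)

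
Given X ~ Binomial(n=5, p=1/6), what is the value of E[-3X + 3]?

For X ~ Binomial(n=5, p=1/6):
E[X] = \frac{5}{6}
E[-3X + 3] = -3 × E[X] + 3 = \frac{1}{2}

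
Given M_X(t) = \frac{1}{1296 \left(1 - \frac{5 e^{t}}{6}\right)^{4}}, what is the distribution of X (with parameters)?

The MGF M(t) = \frac{1}{1296 \left(1 - \frac{5 e^{t}}{6}\right)^{4}} is the standard form for the NegativeBinomial distribution.
Comparing with the known MGF formula identifies: NegBin(r=4, p=1/6), X = failures before r-th success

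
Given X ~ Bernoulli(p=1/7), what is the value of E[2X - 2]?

For X ~ Bernoulli(p=1/7):
E[X] = \frac{1}{7}
E[2X - 2] = 2 × E[X] - 2 = - \frac{12}{7}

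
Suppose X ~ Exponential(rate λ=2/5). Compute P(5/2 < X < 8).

P(5/2 < X < 8) = ∫_{5/2}^{8} f(x) dx
where f(x) = \frac{2 e^{- \frac{2 x}{5}}}{5}
= - \frac{1}{e^{\frac{16}{5}}} + e^{-1}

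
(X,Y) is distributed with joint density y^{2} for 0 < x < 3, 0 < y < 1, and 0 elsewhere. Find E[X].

f_X(x) = ∫_0^1 y^{2} dy = \frac{1}{3}
E[X] = ∫_0^3 x × (\frac{1}{3}) dx = \frac{3}{2}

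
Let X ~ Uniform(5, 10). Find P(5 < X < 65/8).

P(5 < X < 65/8) = ∫_{5}^{65/8} f(x) dx
where f(x) = \frac{1}{5}
= \frac{5}{8}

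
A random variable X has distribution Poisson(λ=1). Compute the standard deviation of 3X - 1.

For X ~ Poisson(λ=1):
Var(X) = 1
SD(X) = √(Var(X)) = √(1) = 1
SD(3X - 1) = |3| × SD(X) = 3 × 1 = 3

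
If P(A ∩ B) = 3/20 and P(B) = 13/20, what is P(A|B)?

P(A|B) = P(A ∩ B) / P(B)
= (3/20) / (13/20)
= 3/13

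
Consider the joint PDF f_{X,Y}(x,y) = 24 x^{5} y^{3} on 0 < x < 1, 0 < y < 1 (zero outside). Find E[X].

E[X] = ∫_0^1 ∫_0^1 x × f(x,y) dy dx
= ∫_0^1 ∫_0^1 x × (24 x^{5} y^{3}) dy dx
= \frac{6}{7}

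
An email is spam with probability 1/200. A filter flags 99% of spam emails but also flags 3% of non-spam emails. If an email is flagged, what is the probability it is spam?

Let D = the rare event, + = positive/flagged.
P(D) = 1/200
P(+|D) = 99/100
P(+|D') = 3/100
P(+) = P(+|D)P(D) + P(+|D')P(D')
     = \frac{99}{100} × \frac{1}{200} + \frac{3}{100} × \frac{199}{200}
     = \frac{87}{2500}
P(D|+) = P(+|D)P(D)/P(+) = \frac{33}{232}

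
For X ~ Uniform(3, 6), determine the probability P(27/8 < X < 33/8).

P(27/8 < X < 33/8) = ∫_{27/8}^{33/8} f(x) dx
where f(x) = \frac{1}{3}
= \frac{1}{4}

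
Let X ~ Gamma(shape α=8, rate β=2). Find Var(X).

For X ~ Gamma(shape α=8, rate β=2):
Var(X) = 2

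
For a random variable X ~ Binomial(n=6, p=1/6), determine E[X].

For X ~ Binomial(n=6, p=1/6), the expected value is:
E[X] = 1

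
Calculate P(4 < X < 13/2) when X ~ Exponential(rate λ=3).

P(4 < X < 13/2) = ∫_{4}^{13/2} f(x) dx
where f(x) = 3 e^{- 3 x}
= - \frac{1}{e^{\frac{39}{2}}} + e^{-12}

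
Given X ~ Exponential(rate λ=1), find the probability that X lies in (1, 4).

P(1 < X < 4) = ∫_{1}^{4} f(x) dx
where f(x) = e^{- x}
= - \frac{1 - e^{3}}{e^{4}}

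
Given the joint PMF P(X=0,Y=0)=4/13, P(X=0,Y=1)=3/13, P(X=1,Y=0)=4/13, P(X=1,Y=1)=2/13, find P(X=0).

P(X=0) = P(X=0,Y=0) + P(X=0,Y=1)
= 4/13 + 3/13
= 7/13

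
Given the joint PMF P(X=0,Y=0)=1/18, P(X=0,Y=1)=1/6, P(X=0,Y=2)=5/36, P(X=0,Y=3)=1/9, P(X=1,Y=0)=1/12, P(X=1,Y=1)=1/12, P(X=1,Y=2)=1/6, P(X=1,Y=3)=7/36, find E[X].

First find marginal of X:
P(X=0) = 17/36
P(X=1) = 19/36
E[X] = 0 × 17/36 + 1 × 19/36 = 19/36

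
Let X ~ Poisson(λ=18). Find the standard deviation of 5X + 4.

For X ~ Poisson(λ=18):
Var(X) = 18
SD(X) = √(Var(X)) = √(18) = 3 \sqrt{2}
SD(5X + 4) = |5| × SD(X) = 5 × 3 \sqrt{2} = 15 \sqrt{2}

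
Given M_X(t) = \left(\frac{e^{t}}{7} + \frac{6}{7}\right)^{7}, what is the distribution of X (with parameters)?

The MGF M(t) = \left(\frac{e^{t}}{7} + \frac{6}{7}\right)^{7} is the standard form for the Binomial distribution.
Comparing with the known MGF formula identifies: Binomial(n=7, p=1/7)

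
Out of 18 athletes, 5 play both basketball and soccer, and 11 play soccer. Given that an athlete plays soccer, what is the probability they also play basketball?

P(A ∩ B) = 5/18
P(B) = 11/18
P(A|B) = P(A ∩ B) / P(B) = (5/18) / (11/18) = 5/11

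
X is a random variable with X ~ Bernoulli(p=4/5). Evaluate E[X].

For X ~ Bernoulli(p=4/5), the expected value is:
E[X] = \frac{4}{5}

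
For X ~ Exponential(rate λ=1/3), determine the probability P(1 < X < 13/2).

P(1 < X < 13/2) = ∫_{1}^{13/2} f(x) dx
where f(x) = \frac{e^{- \frac{x}{3}}}{3}
= - \frac{1}{e^{\frac{13}{6}}} + e^{- \frac{1}{3}}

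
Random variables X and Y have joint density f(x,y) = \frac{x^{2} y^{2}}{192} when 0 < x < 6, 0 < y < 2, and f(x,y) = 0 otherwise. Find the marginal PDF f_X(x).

f_X(x) = ∫_0^2 f(x,y) dy
= ∫_0^2 \frac{x^{2} y^{2}}{192} dy
= \frac{x^{2}}{72} for 0 < x < 6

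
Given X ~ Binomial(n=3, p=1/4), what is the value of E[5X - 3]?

For X ~ Binomial(n=3, p=1/4):
E[X] = \frac{3}{4}
E[5X - 3] = 5 × E[X] - 3 = \frac{3}{4}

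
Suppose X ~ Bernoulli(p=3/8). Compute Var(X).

For X ~ Bernoulli(p=3/8):
Var(X) = \frac{15}{64}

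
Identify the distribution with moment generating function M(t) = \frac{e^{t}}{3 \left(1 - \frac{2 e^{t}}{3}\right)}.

The MGF M(t) = \frac{e^{t}}{3 \left(1 - \frac{2 e^{t}}{3}\right)} is the standard form for the Geometric distribution.
Comparing with the known MGF formula identifies: Geometric(p=1/3), X = trial number of first success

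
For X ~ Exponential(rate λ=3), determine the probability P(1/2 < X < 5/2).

P(1/2 < X < 5/2) = ∫_{1/2}^{5/2} f(x) dx
where f(x) = 3 e^{- 3 x}
= - \frac{1 - e^{6}}{e^{\frac{15}{2}}}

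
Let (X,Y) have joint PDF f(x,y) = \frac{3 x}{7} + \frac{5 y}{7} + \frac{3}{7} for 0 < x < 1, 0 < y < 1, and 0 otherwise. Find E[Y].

E[Y] = ∫_0^1 ∫_0^1 y × f(x,y) dx dy
= \frac{47}{84}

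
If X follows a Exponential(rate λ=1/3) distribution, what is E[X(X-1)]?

E[X(X-1)] = E[X² - X] = E[X²] - E[X]
E[X] = 3
E[X²] = Var(X) + (E[X])² = 9 + (3)² = 18
E[X(X-1)] = 18 - 3 = 15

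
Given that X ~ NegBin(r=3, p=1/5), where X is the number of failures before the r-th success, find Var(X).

For X ~ NegBin(r=3, p=1/5), where X is the number of failures before the r-th success:
Var(X) = 60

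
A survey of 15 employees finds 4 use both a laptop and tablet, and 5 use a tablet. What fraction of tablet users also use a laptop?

P(A ∩ B) = 4/15
P(B) = 5/15 = 1/3
P(A|B) = P(A ∩ B) / P(B) = (4/15) / (1/3) = 4/5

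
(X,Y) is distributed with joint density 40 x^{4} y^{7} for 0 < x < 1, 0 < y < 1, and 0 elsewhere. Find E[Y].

E[Y] = ∫_0^1 ∫_0^1 y × f(x,y) dx dy
= \frac{8}{9}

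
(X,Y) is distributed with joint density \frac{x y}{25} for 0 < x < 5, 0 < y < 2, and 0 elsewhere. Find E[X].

f_X(x) = ∫_0^2 \frac{x y}{25} dy = \frac{2 x}{25}
E[X] = ∫_0^5 x × (\frac{2 x}{25}) dx = \frac{10}{3}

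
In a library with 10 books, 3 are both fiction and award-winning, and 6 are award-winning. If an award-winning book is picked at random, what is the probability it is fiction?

P(A ∩ B) = 3/10
P(B) = 6/10 = 3/5
P(A|B) = P(A ∩ B) / P(B) = (3/10) / (3/5) = 1/2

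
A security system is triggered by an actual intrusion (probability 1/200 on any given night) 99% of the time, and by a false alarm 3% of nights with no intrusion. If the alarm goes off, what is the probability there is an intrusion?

Let D = the rare event, + = positive/flagged.
P(D) = 1/200
P(+|D) = 99/100
P(+|D') = 3/100
P(+) = P(+|D)P(D) + P(+|D')P(D')
     = \frac{99}{100} × \frac{1}{200} + \frac{3}{100} × \frac{199}{200}
     = \frac{87}{2500}
P(D|+) = P(+|D)P(D)/P(+) = \frac{33}{232}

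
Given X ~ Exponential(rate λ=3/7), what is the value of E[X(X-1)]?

E[X(X-1)] = E[X² - X] = E[X²] - E[X]
E[X] = \frac{7}{3}
E[X²] = Var(X) + (E[X])² = \frac{49}{9} + (\frac{7}{3})² = \frac{98}{9}
E[X(X-1)] = \frac{98}{9} - \frac{7}{3} = \frac{77}{9}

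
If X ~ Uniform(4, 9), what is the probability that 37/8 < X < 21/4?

P(37/8 < X < 21/4) = ∫_{37/8}^{21/4} f(x) dx
where f(x) = \frac{1}{5}
= \frac{1}{8}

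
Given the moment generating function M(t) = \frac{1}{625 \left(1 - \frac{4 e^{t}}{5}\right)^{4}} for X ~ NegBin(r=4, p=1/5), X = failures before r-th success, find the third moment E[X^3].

To find E[X^3], compute M^(3)(0):
M^(1)(t) = \frac{16 e^{t}}{3125 \left(1 - \frac{4 e^{t}}{5}\right)^{5}}
M^(2)(t) = \frac{16 e^{t}}{3125 \left(1 - \frac{4 e^{t}}{5}\right)^{5}} + \frac{64 e^{2 t}}{3125 \left(1 - \frac{4 e^{t}}{5}\right)^{6}}
M^(3)(t) = \frac{16 e^{t}}{3125 \left(1 - \frac{4 e^{t}}{5}\right)^{5}} + \frac{192 e^{2 t}}{3125 \left(1 - \frac{4 e^{t}}{5}\right)^{6}} + \frac{1536 e^{3 t}}{15625 \left(1 - \frac{4 e^{t}}{5}\right)^{7}}
M^(3)(0) = 8656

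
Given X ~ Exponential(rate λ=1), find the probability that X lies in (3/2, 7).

P(3/2 < X < 7) = ∫_{3/2}^{7} f(x) dx
where f(x) = e^{- x}
= - \frac{1}{e^{7}} + e^{- \frac{3}{2}}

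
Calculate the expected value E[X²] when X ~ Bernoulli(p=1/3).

Using the identity E[X²] = Var(X) + (E[X])²:
E[X] = \frac{1}{3}
Var(X) = \frac{2}{9}
E[X²] = \frac{2}{9} + (\frac{1}{3})²
= \frac{1}{3}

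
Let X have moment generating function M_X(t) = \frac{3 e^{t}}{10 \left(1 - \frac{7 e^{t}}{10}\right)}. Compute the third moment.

To find E[X^3], compute M^(3)(0):
M^(1)(t) = \frac{3 e^{t}}{10 \left(1 - \frac{7 e^{t}}{10}\right)} + \frac{21 e^{2 t}}{100 \left(1 - \frac{7 e^{t}}{10}\right)^{2}}
M^(2)(t) = \frac{3 e^{t}}{10 \left(1 - \frac{7 e^{t}}{10}\right)} + \frac{63 e^{2 t}}{100 \left(1 - \frac{7 e^{t}}{10}\right)^{2}} + \frac{147 e^{3 t}}{500 \left(1 - \frac{7 e^{t}}{10}\right)^{3}}
M^(3)(t) = \frac{3 e^{t}}{10 \left(1 - \frac{7 e^{t}}{10}\right)} + \frac{147 e^{2 t}}{100 \left(1 - \frac{7 e^{t}}{10}\right)^{2}} + \frac{441 e^{3 t}}{250 \left(1 - \frac{7 e^{t}}{10}\right)^{3}} + \frac{3087 e^{4 t}}{5000 \left(1 - \frac{7 e^{t}}{10}\right)^{4}}
M^(3)(0) = \frac{1430}{9}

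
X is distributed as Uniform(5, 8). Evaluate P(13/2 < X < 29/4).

P(13/2 < X < 29/4) = ∫_{13/2}^{29/4} f(x) dx
where f(x) = \frac{1}{3}
= \frac{1}{4}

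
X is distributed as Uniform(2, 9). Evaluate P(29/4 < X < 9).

P(29/4 < X < 9) = ∫_{29/4}^{9} f(x) dx
where f(x) = \frac{1}{7}
= \frac{1}{4}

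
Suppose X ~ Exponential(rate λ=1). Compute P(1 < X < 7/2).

P(1 < X < 7/2) = ∫_{1}^{7/2} f(x) dx
where f(x) = e^{- x}
= - \frac{1}{e^{\frac{7}{2}}} + e^{-1}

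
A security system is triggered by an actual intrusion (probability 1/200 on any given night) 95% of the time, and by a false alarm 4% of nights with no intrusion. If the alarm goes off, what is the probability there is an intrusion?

Let D = the rare event, + = positive/flagged.
P(D) = 1/200
P(+|D) = 95/100 = 19/20
P(+|D') = 4/100 = 1/25
P(+) = P(+|D)P(D) + P(+|D')P(D')
     = \frac{19}{20} × \frac{1}{200} + \frac{1}{25} × \frac{199}{200}
     = \frac{891}{20000}
P(D|+) = P(+|D)P(D)/P(+) = \frac{95}{891}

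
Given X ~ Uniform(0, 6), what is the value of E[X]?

For X ~ Uniform(0, 6), the expected value is:
E[X] = 3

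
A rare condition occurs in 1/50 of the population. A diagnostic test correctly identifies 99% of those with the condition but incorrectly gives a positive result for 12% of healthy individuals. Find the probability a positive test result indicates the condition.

Let D = the rare event, + = positive/flagged.
P(D) = 1/50
P(+|D) = 99/100
P(+|D') = 12/100 = 3/25
P(+) = P(+|D)P(D) + P(+|D')P(D')
     = \frac{99}{100} × \frac{1}{50} + \frac{3}{25} × \frac{49}{50}
     = \frac{687}{5000}
P(D|+) = P(+|D)P(D)/P(+) = \frac{33}{229}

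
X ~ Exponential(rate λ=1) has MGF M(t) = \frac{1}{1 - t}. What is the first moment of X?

To find E[X], compute M^(1)(0):
M^(1)(t) = \frac{1}{\left(1 - t\right)^{2}}
M^(1)(0) = 1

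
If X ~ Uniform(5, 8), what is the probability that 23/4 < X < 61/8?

P(23/4 < X < 61/8) = ∫_{23/4}^{61/8} f(x) dx
where f(x) = \frac{1}{3}
= \frac{5}{8}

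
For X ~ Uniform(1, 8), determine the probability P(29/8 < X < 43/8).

P(29/8 < X < 43/8) = ∫_{29/8}^{43/8} f(x) dx
where f(x) = \frac{1}{7}
= \frac{1}{4}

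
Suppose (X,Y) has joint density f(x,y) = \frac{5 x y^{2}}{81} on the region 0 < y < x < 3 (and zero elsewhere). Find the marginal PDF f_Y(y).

f_Y(y) = ∫_y^3 \frac{5 x y^{2}}{81} dx = \frac{5 y^{2} \left(9 - y^{2}\right)}{162}
for 0 < y < 3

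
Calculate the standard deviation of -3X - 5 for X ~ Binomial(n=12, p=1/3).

For X ~ Binomial(n=12, p=1/3):
Var(X) = \frac{8}{3}
SD(X) = √(Var(X)) = √(\frac{8}{3}) = \frac{2 \sqrt{6}}{3}
SD(-3X - 5) = |-3| × SD(X) = 3 × \frac{2 \sqrt{6}}{3} = 2 \sqrt{6}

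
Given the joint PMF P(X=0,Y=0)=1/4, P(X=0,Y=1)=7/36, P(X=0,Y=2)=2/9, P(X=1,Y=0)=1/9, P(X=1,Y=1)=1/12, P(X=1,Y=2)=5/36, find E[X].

First find marginal of X:
P(X=0) = 2/3
P(X=1) = 1/3
E[X] = 0 × 2/3 + 1 × 1/3 = 1/3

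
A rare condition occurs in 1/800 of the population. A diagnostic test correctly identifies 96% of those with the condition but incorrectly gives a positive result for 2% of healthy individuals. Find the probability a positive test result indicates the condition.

Let D = the rare event, + = positive/flagged.
P(D) = 1/800
P(+|D) = 96/100 = 24/25
P(+|D') = 2/100 = 1/50
P(+) = P(+|D)P(D) + P(+|D')P(D')
     = \frac{24}{25} × \frac{1}{800} + \frac{1}{50} × \frac{799}{800}
     = \frac{847}{40000}
P(D|+) = P(+|D)P(D)/P(+) = \frac{48}{847}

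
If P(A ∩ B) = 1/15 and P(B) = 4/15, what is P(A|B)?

P(A|B) = P(A ∩ B) / P(B)
= (1/15) / (4/15)
= 1/4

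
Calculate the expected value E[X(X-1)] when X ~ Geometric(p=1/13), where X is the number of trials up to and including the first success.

E[X(X-1)] = E[X² - X] = E[X²] - E[X]
E[X] = 13
E[X²] = Var(X) + (E[X])² = 156 + (13)² = 325
E[X(X-1)] = 325 - 13 = 312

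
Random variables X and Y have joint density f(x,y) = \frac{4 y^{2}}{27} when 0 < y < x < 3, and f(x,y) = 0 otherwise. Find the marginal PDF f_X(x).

f_X(x) = ∫_0^x \frac{4 y^{2}}{27} dy = \frac{4 x^{3}}{81}
for 0 < x < 3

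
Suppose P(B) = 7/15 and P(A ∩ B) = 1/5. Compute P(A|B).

P(A|B) = P(A ∩ B) / P(B)
= (1/5) / (7/15)
= 3/7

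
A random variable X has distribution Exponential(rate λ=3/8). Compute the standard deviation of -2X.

For X ~ Exponential(rate λ=3/8):
Var(X) = \frac{64}{9}
SD(X) = √(Var(X)) = √(\frac{64}{9}) = \frac{8}{3}
SD(-2X) = |-2| × SD(X) = 2 × \frac{8}{3} = \frac{16}{3}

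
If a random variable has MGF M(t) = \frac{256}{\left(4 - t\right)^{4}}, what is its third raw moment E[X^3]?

To find E[X^3], compute M^(3)(0):
M^(1)(t) = \frac{1024}{\left(4 - t\right)^{5}}
M^(2)(t) = \frac{5120}{\left(4 - t\right)^{6}}
M^(3)(t) = \frac{30720}{\left(4 - t\right)^{7}}
M^(3)(0) = \frac{15}{8}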